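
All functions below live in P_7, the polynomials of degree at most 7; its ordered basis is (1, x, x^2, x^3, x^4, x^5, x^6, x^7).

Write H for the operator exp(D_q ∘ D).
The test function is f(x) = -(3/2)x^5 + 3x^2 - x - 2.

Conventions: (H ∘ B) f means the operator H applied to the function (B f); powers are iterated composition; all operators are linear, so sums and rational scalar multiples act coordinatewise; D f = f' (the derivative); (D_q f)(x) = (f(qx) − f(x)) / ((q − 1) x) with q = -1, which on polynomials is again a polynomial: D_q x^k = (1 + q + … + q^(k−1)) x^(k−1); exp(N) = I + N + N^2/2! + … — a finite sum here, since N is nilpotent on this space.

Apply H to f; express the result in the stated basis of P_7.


order-1 term: 6
the series for exp(D_q ∘ D) f terminates at order 1
exp(D_q ∘ D) f = -(3/2)x^5 + 3x^2 - x + 4

g(x) = -(3/2)x^5 + 3x^2 - x + 4


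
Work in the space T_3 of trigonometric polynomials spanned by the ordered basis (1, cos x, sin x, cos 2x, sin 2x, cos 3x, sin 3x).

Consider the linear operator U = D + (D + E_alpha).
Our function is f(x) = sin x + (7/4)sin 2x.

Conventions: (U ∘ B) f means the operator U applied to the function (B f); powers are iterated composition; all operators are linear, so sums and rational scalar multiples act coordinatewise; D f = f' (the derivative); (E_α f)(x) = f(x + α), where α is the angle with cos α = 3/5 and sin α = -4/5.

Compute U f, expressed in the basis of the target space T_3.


g(x) = (6/5)cos x + (3/5)sin x + (133/25)cos 2x - (49/100)sin 2x

D f = cos x + (7/2)cos 2x
D f = cos x + (7/2)cos 2x
E_alpha f = -(4/5)cos x + (3/5)sin x - (42/25)cos 2x - (49/100)sin 2x
(D + E_alpha) f = (1/5)cos x + (3/5)sin x + (91/50)cos 2x - (49/100)sin 2x
(D + (D + E_alpha)) f = (6/5)cos x + (3/5)sin x + (133/25)cos 2x - (49/100)sin 2x


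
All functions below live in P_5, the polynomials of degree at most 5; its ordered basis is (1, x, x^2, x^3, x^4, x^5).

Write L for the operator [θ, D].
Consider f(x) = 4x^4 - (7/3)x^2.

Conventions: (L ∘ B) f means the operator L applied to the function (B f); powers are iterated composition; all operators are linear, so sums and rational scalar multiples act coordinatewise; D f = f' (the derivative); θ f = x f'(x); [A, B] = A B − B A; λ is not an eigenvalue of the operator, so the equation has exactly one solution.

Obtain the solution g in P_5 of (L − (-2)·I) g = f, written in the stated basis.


the result is g(x) = 2x^4 + 4x^3 + (29/6)x^2 + (29/6)x + 29/12

write g with unknown coordinates in the stated basis and equate coefficients in (L − (-2)·I) g = f
solving from the highest basis element down gives g = 2x^4 + 4x^3 + (29/6)x^2 + (29/6)x + 29/12
check: L g = -8x^3 - 12x^2 - (29/3)x - 29/6
so L g − (-2)·g = 4x^4 - (7/3)x^2 = f ✓


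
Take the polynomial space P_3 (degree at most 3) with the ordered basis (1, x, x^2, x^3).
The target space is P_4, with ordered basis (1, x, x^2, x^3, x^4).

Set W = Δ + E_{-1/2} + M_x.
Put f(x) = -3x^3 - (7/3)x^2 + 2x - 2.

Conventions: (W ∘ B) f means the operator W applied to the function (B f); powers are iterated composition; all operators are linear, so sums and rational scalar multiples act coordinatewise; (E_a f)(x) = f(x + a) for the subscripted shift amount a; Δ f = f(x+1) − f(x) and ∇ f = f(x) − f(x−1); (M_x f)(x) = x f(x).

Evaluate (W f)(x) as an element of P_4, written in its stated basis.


the result is g(x) = -3x^4 - (16/3)x^3 - (29/6)x^2 - (163/12)x - 157/24

Δ f = -9x^2 - (41/3)x - 10/3
E_{-1/2} f = -3x^3 + (13/6)x^2 + (25/12)x - 77/24
M_x f = -3x^4 - (7/3)x^3 + 2x^2 - 2x
(Δ + E_{-1/2} + M_x) f = -3x^4 - (16/3)x^3 - (29/6)x^2 - (163/12)x - 157/24


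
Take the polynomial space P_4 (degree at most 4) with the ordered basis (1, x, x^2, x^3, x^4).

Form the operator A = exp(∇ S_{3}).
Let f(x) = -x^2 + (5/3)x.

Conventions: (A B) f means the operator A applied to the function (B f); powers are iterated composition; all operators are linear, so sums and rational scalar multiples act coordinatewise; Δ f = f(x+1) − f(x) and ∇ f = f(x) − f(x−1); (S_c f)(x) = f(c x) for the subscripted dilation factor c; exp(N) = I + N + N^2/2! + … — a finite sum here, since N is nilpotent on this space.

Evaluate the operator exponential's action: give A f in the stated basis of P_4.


order-1 term: -18x + 14
order-2 term: -27
the series for exp(∇ S_{3}) f terminates at order 2
exp(∇ S_{3}) f = -x^2 - (49/3)x - 13

the result is g(x) = -x^2 - (49/3)x - 13


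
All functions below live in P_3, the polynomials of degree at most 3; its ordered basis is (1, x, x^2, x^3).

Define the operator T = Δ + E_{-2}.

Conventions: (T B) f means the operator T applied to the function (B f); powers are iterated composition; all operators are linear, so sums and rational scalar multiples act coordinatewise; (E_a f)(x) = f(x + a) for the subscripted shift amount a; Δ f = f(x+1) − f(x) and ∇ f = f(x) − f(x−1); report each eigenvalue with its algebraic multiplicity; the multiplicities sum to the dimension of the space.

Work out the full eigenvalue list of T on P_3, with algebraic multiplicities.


image of 1: 1
image of x: x - 1
image of x^2: x^2 - 2x + 5
image of x^3: x^3 - 3x^2 + 15x - 7
the matrix is upper triangular; its diagonal is (1, 1, 1, 1)
for a triangular matrix the eigenvalues are the diagonal entries, with algebraic multiplicity their repetition count

λ = 1 (multiplicity 4)


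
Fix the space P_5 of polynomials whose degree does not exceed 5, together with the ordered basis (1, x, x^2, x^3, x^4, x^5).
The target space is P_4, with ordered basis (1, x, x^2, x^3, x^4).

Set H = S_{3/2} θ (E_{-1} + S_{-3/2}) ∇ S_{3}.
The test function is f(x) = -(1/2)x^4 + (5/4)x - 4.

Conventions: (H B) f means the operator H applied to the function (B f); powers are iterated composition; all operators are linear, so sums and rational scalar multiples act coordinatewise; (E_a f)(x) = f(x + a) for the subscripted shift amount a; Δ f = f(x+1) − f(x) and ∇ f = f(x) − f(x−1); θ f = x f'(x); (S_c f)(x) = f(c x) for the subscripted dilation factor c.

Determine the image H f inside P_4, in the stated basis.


S_{3} f = -(81/2)x^4 + (15/4)x - 4
∇ S_{3} f = -162x^3 + 243x^2 - 162x + 177/4
E_{-1} (∇ S_{3}) f = -162x^3 + 729x^2 - 1134x + 2445/4
S_{-3/2} (∇ S_{3}) f = (2187/4)x^3 + (2187/4)x^2 + 243x + 177/4
(E_{-1} + S_{-3/2}) (∇ S_{3}) f = (1539/4)x^3 + (5103/4)x^2 - 891x + 1311/2
θ ((E_{-1} + S_{-3/2}) ∇ S_{3}) f = (4617/4)x^3 + (5103/2)x^2 - 891x
S_{3/2} θ ((E_{-1} + S_{-3/2}) ∇ S_{3}) f = (124659/32)x^3 + (45927/8)x^2 - (2673/2)x

the result is g(x) = (124659/32)x^3 + (45927/8)x^2 - (2673/2)x


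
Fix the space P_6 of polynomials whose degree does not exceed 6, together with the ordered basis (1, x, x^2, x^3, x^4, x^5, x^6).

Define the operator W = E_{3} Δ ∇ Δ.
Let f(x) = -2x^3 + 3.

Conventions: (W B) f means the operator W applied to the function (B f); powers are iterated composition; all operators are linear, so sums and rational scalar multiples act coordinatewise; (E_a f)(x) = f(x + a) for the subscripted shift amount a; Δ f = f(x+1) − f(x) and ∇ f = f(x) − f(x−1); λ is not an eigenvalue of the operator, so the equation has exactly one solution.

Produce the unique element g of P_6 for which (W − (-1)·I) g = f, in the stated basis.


the image equals g(x) = -2x^3 + 15

write g with unknown coordinates in the stated basis and equate coefficients in (W − (-1)·I) g = f
solving from the highest basis element down gives g = -2x^3 + 15
check: W g = -12
so W g − (-1)·g = -2x^3 + 3 = f ✓


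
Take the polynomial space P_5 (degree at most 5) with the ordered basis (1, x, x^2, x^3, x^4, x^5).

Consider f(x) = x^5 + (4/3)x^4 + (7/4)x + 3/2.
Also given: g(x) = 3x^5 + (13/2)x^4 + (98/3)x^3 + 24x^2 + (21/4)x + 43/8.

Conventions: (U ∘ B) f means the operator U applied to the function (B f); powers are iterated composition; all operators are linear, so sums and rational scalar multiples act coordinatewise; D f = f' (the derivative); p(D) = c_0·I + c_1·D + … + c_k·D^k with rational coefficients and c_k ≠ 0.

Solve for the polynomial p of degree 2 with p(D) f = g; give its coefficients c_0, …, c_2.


c_0 = 3, c_1 = 1/2, c_2 = 3/2

D^0 f = x^5 + (4/3)x^4 + (7/4)x + 3/2
D^1 f = 5x^4 + (16/3)x^3 + 7/4
D^2 f = 20x^3 + 16x^2
matching coefficients of g against c_0 f + c_1 Df + … from the top degree down determines the c_i
solution: c_0 = 3, c_1 = 1/2, c_2 = 3/2


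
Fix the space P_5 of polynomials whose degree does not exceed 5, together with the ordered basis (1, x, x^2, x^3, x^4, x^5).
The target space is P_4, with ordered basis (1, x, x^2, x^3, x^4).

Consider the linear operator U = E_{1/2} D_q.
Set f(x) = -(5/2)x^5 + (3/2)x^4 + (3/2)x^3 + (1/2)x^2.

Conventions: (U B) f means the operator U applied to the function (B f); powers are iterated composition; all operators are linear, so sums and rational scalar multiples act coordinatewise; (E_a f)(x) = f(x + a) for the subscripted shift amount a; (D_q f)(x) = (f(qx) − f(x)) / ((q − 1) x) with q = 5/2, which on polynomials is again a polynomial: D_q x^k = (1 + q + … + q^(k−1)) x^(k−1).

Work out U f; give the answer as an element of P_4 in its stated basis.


D_q f = -(5155/32)x^4 + (609/16)x^3 + (117/8)x^2 + (7/4)x
E_{1/2} D_q f = -(5155/32)x^4 - (2273/8)x^3 - (10875/64)x^2 - (285/8)x - 399/512

g(x) = -(5155/32)x^4 - (2273/8)x^3 - (10875/64)x^2 - (285/8)x - 399/512


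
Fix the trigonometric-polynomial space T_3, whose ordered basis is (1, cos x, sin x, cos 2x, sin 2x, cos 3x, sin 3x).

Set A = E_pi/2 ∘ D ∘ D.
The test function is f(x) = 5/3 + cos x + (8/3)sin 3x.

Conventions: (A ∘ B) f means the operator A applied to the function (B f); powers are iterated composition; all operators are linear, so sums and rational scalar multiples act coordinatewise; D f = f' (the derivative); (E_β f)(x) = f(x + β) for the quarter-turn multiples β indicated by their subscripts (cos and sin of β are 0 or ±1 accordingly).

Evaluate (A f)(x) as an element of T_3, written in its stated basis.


g(x) = sin x + 24cos 3x

D f = -sin x + 8cos 3x
D D f = -cos x - 24sin 3x
E_pi/2 D D f = sin x + 24cos 3x


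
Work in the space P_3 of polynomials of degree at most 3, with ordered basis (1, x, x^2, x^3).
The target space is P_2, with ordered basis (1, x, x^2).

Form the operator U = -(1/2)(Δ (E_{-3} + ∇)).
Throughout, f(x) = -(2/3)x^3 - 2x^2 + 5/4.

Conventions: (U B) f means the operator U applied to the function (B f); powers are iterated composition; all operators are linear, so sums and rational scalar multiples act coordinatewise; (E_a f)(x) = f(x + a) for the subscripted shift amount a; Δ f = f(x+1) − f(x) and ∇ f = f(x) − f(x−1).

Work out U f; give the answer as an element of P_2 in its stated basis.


the image equals g(x) = x^2 - x + 10/3

E_{-3} f = -(2/3)x^3 + 4x^2 - 6x + 5/4
∇ f = -2x^2 - 2x + 4/3
(E_{-3} + ∇) f = -(2/3)x^3 + 2x^2 - 8x + 31/12
Δ (E_{-3} + ∇) f = -2x^2 + 2x - 20/3
(-(1/2)(Δ (E_{-3} + ∇))) f = x^2 - x + 10/3


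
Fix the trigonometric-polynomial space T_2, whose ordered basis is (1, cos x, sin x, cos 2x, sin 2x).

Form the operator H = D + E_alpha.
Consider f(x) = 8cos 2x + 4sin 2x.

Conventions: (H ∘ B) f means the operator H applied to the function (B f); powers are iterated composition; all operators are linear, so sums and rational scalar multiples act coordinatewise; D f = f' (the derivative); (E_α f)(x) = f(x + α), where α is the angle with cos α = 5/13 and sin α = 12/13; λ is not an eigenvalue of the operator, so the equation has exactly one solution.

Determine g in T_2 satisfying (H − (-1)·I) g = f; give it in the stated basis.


write g with unknown coordinates in the stated basis and equate coefficients in (H − (-1)·I) g = f
solving from the highest basis element down gives g = -(179/157)cos 2x + (483/157)sin 2x
check: H g = (1435/157)cos 2x + (145/157)sin 2x
so H g − (-1)·g = 8cos 2x + 4sin 2x = f ✓

the result is g(x) = -(179/157)cos 2x + (483/157)sin 2x


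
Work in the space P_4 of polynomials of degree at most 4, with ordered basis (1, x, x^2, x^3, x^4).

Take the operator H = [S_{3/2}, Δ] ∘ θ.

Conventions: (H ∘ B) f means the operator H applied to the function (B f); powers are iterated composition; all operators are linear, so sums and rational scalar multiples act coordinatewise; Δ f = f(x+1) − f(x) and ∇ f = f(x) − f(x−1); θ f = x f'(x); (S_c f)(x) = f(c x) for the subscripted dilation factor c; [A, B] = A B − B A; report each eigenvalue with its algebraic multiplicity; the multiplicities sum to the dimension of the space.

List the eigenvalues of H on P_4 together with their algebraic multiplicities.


λ = 0 (multiplicity 5)

image of 1: 0
image of x: -1/2
image of x^2: -3x - 5/2
image of x^3: -(81/8)x^2 - (135/8)x - 57/8
image of x^4: -27x^3 - (135/2)x^2 - 57x - 65/4
the matrix is upper triangular; its diagonal is (0, 0, 0, 0, 0)
for a triangular matrix the eigenvalues are the diagonal entries, with algebraic multiplicity their repetition count


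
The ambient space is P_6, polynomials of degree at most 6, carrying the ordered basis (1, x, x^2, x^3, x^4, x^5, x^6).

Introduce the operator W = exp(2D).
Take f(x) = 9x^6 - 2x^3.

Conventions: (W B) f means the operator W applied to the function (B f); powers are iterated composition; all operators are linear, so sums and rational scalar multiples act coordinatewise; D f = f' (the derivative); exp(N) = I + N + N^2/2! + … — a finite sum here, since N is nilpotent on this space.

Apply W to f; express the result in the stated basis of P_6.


g(x) = 9x^6 + 108x^5 + 540x^4 + 1438x^3 + 2148x^2 + 1704x + 560

order-1 term: 108x^5 - 12x^2
order-2 term: 540x^4 - 24x
order-3 term: 1440x^3 - 16
order-4 term: 2160x^2
order-5 term: 1728x
order-6 term: 576
the series for exp(2D) f terminates at order 6
exp(2D) f = 9x^6 + 108x^5 + 540x^4 + 1438x^3 + 2148x^2 + 1704x + 560


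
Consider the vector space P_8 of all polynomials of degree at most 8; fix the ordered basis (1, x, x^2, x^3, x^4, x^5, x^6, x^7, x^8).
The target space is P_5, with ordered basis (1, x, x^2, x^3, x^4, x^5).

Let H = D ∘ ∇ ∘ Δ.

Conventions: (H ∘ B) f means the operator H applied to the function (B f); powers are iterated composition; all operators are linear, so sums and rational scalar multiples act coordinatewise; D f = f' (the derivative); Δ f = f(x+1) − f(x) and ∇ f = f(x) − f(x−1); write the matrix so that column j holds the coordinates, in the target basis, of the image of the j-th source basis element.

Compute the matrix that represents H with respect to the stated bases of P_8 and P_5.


the matrix is [[0, 0, 0, 6, 0, 10, 0, 14, 0]; [0, 0, 0, 0, 24, 0, 60, 0, 112]; [0, 0, 0, 0, 0, 60, 0, 210, 0]; [0, 0, 0, 0, 0, 0, 120, 0, 560]; [0, 0, 0, 0, 0, 0, 0, 210, 0]; [0, 0, 0, 0, 0, 0, 0, 0, 336]] (rows listed top to bottom)

image of 1: 0
image of x: 0
image of x^2: 0
image of x^3: 6
image of x^4: 24x
image of x^5: 60x^2 + 10
image of x^6: 120x^3 + 60x
image of x^7: 210x^4 + 210x^2 + 14
image of x^8: 336x^5 + 560x^3 + 112x
each image's coordinates form column j of the matrix


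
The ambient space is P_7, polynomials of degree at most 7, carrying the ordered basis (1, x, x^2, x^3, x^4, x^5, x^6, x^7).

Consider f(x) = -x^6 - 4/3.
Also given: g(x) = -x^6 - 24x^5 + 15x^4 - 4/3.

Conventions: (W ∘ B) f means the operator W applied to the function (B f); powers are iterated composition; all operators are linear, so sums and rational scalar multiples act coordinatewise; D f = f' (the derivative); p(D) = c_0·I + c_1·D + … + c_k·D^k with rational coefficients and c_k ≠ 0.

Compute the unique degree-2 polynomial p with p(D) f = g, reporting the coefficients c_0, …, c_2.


p(D) = I + 4·D − (1/2)·D^2, i.e. c_0 = 1, c_1 = 4, c_2 = -1/2

D^0 f = -x^6 - 4/3
D^1 f = -6x^5
D^2 f = -30x^4
matching coefficients of g against c_0 f + c_1 Df + … from the top degree down determines the c_i
solution: c_0 = 1, c_1 = 4, c_2 = -1/2


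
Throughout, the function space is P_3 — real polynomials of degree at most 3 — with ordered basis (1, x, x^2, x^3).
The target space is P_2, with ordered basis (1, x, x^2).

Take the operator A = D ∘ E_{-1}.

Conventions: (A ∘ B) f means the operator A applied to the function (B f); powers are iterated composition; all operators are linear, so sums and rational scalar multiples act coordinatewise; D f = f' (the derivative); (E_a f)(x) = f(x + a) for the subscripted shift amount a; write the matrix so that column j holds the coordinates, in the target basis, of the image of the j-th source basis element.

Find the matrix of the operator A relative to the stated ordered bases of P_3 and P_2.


image of 1: 0
image of x: 1
image of x^2: 2x - 2
image of x^3: 3x^2 - 6x + 3
each image's coordinates form column j of the matrix

the matrix is [[0, 1, -2, 3]; [0, 0, 2, -6]; [0, 0, 0, 3]] (rows listed top to bottom)


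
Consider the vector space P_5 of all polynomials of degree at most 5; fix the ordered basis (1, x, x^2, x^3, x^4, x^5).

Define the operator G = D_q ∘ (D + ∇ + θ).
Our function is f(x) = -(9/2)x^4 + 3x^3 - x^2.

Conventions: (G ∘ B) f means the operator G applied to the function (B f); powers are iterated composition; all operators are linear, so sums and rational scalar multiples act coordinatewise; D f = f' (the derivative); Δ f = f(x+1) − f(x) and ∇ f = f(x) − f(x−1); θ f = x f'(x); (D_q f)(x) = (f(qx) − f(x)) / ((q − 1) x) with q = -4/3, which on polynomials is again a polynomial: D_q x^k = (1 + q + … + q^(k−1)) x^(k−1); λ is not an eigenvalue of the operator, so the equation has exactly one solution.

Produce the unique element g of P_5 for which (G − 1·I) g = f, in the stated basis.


write g with unknown coordinates in the stated basis and equate coefficients in (G − 1·I) g = f
solving from the highest basis element down gives g = (9/2)x^4 - (59/3)x^3 - (290/9)x^2 + (1885/27)x + 484/27
check: G g = -(50/3)x^3 - (299/9)x^2 + (1885/27)x + 484/27
so G g − 1·g = -(9/2)x^4 + 3x^3 - x^2 = f ✓

g(x) = (9/2)x^4 - (59/3)x^3 - (290/9)x^2 + (1885/27)x + 484/27


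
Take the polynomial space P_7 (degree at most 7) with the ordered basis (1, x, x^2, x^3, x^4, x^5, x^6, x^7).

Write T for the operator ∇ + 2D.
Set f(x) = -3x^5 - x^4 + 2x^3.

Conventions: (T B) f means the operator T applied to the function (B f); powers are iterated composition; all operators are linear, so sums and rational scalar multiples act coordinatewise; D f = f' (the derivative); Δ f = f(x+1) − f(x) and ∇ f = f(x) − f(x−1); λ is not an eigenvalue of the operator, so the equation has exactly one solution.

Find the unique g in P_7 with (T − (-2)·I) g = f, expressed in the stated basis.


write g with unknown coordinates in the stated basis and equate coefficients in (T − (-2)·I) g = f
solving from the highest basis element down gives g = -(3/2)x^5 + (43/4)x^4 - 71x^3 + (1437/4)x^2 - (2419/2)x + 4071/2
check: T g = -(45/2)x^4 + 144x^3 - (1437/2)x^2 + 2419x - 4071
so T g − (-2)·g = -3x^5 - x^4 + 2x^3 = f ✓

the result is g(x) = -(3/2)x^5 + (43/4)x^4 - 71x^3 + (1437/4)x^2 - (2419/2)x + 4071/2


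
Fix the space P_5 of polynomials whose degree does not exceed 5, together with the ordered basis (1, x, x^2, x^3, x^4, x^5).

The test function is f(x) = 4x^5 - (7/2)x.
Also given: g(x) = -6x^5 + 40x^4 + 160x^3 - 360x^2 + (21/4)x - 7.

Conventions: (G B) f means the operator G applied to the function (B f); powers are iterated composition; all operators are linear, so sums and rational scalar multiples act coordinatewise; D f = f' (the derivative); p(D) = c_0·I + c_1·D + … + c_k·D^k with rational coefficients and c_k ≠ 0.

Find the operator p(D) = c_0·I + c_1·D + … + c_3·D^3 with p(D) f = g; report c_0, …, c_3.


p(D) = -(3/2)·I + 2·D + 2·D^2 − (3/2)·D^3, i.e. c_0 = -3/2, c_1 = 2, c_2 = 2, c_3 = -3/2

D^0 f = 4x^5 - (7/2)x
D^1 f = 20x^4 - 7/2
D^2 f = 80x^3
D^3 f = 240x^2
matching coefficients of g against c_0 f + c_1 Df + … from the top degree down determines the c_i
solution: c_0 = -3/2, c_1 = 2, c_2 = 2, c_3 = -3/2


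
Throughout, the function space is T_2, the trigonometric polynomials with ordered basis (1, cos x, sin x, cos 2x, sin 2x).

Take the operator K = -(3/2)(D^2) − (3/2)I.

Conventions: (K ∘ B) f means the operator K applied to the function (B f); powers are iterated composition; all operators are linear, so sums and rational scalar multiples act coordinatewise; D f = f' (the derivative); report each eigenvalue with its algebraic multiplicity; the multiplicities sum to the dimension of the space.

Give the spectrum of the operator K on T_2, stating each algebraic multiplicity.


λ = -3/2 (multiplicity 1), λ = 0 (multiplicity 2), λ = 9/2 (multiplicity 2)

image of 1: -3/2
image of cos x: 0
image of sin x: 0
image of cos 2x: (9/2)cos 2x
image of sin 2x: (9/2)sin 2x
the matrix is diagonal; its diagonal is (-3/2, 0, 0, 9/2, 9/2)
for a triangular matrix the eigenvalues are the diagonal entries, with algebraic multiplicity their repetition count


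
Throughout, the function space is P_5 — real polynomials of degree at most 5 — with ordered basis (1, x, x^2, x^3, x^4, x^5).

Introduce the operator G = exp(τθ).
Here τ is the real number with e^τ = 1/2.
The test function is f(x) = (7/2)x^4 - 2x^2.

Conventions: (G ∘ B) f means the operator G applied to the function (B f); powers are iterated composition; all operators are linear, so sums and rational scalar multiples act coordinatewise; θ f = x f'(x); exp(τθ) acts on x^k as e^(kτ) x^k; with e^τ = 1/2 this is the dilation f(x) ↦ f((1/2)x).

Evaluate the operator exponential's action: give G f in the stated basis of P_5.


exp(τθ) x^k = e^(kτ) x^k; with e^τ = 1/2 this sends x^k to (1/2)^k x^k
x^2 ↦ 1/4 x^2
x^4 ↦ 1/16 x^4
applying this coordinatewise to f: exp(τθ) f = (7/32)x^4 - (1/2)x^2

the result is g(x) = (7/32)x^4 - (1/2)x^2


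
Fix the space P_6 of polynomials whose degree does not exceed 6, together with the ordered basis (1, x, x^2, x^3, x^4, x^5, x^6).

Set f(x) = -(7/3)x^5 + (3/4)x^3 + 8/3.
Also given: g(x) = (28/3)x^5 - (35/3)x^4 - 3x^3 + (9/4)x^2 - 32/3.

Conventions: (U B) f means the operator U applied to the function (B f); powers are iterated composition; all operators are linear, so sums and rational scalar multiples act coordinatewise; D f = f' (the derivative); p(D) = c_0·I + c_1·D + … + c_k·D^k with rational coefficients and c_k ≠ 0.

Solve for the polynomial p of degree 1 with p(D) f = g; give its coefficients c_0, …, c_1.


c_0 = -4, c_1 = 1

D^0 f = -(7/3)x^5 + (3/4)x^3 + 8/3
D^1 f = -(35/3)x^4 + (9/4)x^2
matching coefficients of g against c_0 f + c_1 Df + … from the top degree down determines the c_i
solution: c_0 = -4, c_1 = 1


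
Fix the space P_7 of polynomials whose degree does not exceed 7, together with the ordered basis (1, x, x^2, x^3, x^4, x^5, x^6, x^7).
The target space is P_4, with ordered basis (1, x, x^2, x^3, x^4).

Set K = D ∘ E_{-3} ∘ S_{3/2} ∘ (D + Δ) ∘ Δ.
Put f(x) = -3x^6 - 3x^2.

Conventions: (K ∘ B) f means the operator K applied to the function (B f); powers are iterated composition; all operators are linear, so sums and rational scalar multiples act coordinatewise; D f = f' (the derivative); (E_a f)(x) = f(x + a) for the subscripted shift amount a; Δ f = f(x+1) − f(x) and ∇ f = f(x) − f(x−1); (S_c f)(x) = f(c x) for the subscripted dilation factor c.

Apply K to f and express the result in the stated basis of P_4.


g(x) = -3645x^3 + (54675/2)x^2 - 69255x + 118395/2

Δ f = -18x^5 - 45x^4 - 60x^3 - 45x^2 - 24x - 6
D Δ f = -90x^4 - 180x^3 - 180x^2 - 90x - 24
Δ Δ f = -90x^4 - 360x^3 - 630x^2 - 540x - 192
(D + Δ) Δ f = -180x^4 - 540x^3 - 810x^2 - 630x - 216
S_{3/2} (D + Δ) Δ f = -(3645/4)x^4 - (3645/2)x^3 - (3645/2)x^2 - 945x - 216
E_{-3} S_{3/2} (D + Δ) Δ f = -(3645/4)x^4 + (18225/2)x^3 - (69255/2)x^2 + (118395/2)x - 153549/4
D E_{-3} S_{3/2} (D + Δ) Δ f = -3645x^3 + (54675/2)x^2 - 69255x + 118395/2


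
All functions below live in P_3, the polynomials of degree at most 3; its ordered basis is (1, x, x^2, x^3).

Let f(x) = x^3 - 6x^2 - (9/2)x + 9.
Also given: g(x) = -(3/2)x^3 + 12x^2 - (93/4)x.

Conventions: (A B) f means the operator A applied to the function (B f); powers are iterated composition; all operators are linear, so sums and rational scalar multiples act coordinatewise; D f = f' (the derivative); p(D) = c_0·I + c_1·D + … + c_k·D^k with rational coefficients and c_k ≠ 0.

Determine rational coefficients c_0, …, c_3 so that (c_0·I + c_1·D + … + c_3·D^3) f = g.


D^0 f = x^3 - 6x^2 - (9/2)x + 9
D^1 f = 3x^2 - 12x - 9/2
D^2 f = 6x - 12
D^3 f = 6
matching coefficients of g against c_0 f + c_1 Df + … from the top degree down determines the c_i
solution: c_0 = -3/2, c_1 = 1, c_2 = -3, c_3 = -3

c_0 = -3/2, c_1 = 1, c_2 = -3, c_3 = -3


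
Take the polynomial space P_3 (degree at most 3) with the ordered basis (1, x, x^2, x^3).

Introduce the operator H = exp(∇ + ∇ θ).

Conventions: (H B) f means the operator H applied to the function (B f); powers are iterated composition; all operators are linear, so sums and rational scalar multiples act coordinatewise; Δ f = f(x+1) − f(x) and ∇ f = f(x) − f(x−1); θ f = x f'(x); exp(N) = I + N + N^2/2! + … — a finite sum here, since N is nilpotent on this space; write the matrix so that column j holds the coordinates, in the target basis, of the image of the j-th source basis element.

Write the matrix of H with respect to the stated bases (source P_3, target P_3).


the matrix is [[1, 2, 3, -2]; [0, 1, 6, 24]; [0, 0, 1, 12]; [0, 0, 0, 1]] (rows listed top to bottom)

image of 1: 1
image of x: x + 2
image of x^2: x^2 + 6x + 3
image of x^3: x^3 + 12x^2 + 24x - 2
each image's coordinates form column j of the matrix


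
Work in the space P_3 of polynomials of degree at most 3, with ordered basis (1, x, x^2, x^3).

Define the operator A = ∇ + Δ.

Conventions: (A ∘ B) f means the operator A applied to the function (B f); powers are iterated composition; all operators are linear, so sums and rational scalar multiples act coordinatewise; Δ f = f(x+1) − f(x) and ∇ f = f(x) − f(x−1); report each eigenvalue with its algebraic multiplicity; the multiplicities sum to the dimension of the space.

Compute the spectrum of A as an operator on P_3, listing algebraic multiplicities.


λ = 0 (multiplicity 4)

image of 1: 0
image of x: 2
image of x^2: 4x
image of x^3: 6x^2 + 2
the matrix is upper triangular; its diagonal is (0, 0, 0, 0)
for a triangular matrix the eigenvalues are the diagonal entries, with algebraic multiplicity their repetition count


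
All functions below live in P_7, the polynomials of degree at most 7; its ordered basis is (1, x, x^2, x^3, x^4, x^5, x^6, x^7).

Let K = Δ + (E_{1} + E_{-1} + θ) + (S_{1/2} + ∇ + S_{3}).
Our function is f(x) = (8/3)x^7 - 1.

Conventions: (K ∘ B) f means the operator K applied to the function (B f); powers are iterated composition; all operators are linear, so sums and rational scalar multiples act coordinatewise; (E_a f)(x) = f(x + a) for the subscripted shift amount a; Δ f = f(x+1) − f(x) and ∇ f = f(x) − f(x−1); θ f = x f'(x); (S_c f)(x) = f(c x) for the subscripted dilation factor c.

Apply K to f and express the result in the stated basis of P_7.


g(x) = (281089/48)x^7 + (112/3)x^6 + 112x^5 + (560/3)x^4 + (560/3)x^3 + 112x^2 + (112/3)x + 4/3

Δ f = (56/3)x^6 + 56x^5 + (280/3)x^4 + (280/3)x^3 + 56x^2 + (56/3)x + 8/3
E_{1} f = (8/3)x^7 + (56/3)x^6 + 56x^5 + (280/3)x^4 + (280/3)x^3 + 56x^2 + (56/3)x + 5/3
E_{-1} f = (8/3)x^7 - (56/3)x^6 + 56x^5 - (280/3)x^4 + (280/3)x^3 - 56x^2 + (56/3)x - 11/3
θ f = (56/3)x^7
(E_{1} + E_{-1} + θ) f = 24x^7 + 112x^5 + (560/3)x^3 + (112/3)x - 2
S_{1/2} f = (1/48)x^7 - 1
∇ f = (56/3)x^6 - 56x^5 + (280/3)x^4 - (280/3)x^3 + 56x^2 - (56/3)x + 8/3
S_{3} f = 5832x^7 - 1
(S_{1/2} + ∇ + S_{3}) f = (279937/48)x^7 + (56/3)x^6 - 56x^5 + (280/3)x^4 - (280/3)x^3 + 56x^2 - (56/3)x + 2/3
(Δ + (E_{1} + E_{-1} + θ) + (S_{1/2} + ∇ + S_{3})) f = (281089/48)x^7 + (112/3)x^6 + 112x^5 + (560/3)x^4 + (560/3)x^3 + 112x^2 + (112/3)x + 4/3


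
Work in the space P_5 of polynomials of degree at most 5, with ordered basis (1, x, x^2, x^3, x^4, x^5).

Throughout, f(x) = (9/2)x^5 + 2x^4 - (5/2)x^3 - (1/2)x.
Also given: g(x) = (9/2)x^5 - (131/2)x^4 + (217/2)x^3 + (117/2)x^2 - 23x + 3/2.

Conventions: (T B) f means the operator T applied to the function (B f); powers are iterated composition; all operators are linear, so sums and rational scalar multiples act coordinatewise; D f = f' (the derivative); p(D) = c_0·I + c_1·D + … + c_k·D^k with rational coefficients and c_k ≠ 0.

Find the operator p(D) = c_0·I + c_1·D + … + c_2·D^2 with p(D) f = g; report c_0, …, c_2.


D^0 f = (9/2)x^5 + 2x^4 - (5/2)x^3 - (1/2)x
D^1 f = (45/2)x^4 + 8x^3 - (15/2)x^2 - 1/2
D^2 f = 90x^3 + 24x^2 - 15x
matching coefficients of g against c_0 f + c_1 Df + … from the top degree down determines the c_i
solution: c_0 = 1, c_1 = -3, c_2 = 3/2

c_0 = 1, c_1 = -3, c_2 = 3/2


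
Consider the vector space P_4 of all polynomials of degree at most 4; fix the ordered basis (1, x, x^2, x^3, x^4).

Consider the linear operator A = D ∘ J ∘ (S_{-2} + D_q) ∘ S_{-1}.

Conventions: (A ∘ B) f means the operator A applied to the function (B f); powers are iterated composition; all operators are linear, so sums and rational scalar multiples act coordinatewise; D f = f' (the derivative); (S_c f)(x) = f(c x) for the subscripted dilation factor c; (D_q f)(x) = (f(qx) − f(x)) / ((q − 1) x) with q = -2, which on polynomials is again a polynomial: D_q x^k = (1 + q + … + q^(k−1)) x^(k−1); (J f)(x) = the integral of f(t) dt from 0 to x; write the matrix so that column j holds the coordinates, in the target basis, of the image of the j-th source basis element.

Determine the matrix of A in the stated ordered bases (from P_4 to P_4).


the matrix is [[1, -1, 0, 0, 0]; [0, 2, -1, 0, 0]; [0, 0, 4, -3, 0]; [0, 0, 0, 8, -5]; [0, 0, 0, 0, 16]] (rows listed top to bottom)

image of 1: 1
image of x: 2x - 1
image of x^2: 4x^2 - x
image of x^3: 8x^3 - 3x^2
image of x^4: 16x^4 - 5x^3
each image's coordinates form column j of the matrix


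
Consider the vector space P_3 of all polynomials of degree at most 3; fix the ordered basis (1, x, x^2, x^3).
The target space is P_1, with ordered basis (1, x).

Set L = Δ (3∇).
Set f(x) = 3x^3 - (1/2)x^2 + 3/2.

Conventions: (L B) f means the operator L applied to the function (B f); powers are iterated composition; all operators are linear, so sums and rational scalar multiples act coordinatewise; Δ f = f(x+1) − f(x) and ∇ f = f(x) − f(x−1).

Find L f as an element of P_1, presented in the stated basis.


∇ f = 9x^2 - 10x + 7/2
(3∇) f = 27x^2 - 30x + 21/2
Δ (3∇) f = 54x - 3

the result is g(x) = 54x - 3


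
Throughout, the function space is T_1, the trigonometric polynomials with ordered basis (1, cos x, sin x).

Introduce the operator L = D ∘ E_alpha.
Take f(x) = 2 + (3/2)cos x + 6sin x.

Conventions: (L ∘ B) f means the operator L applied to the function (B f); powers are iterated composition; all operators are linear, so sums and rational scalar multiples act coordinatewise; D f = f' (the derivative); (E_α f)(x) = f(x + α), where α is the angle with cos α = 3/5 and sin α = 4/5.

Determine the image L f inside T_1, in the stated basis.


the image equals g(x) = (12/5)cos x - (57/10)sin x

E_alpha f = 2 + (57/10)cos x + (12/5)sin x
D E_alpha f = (12/5)cos x - (57/10)sin x


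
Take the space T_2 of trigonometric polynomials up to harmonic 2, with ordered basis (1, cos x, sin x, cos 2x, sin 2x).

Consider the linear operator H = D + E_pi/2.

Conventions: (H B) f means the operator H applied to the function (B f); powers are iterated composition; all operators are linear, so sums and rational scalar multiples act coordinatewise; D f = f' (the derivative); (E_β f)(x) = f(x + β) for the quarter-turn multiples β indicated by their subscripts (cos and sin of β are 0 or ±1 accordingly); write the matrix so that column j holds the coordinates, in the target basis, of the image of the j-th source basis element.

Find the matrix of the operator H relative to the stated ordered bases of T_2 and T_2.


the matrix is [[1, 0, 0, 0, 0]; [0, 0, 2, 0, 0]; [0, -2, 0, 0, 0]; [0, 0, 0, -1, 2]; [0, 0, 0, -2, -1]] (rows listed top to bottom)

image of 1: 1
image of cos x: -2sin x
image of sin x: 2cos x
image of cos 2x: -cos 2x - 2sin 2x
image of sin 2x: 2cos 2x - sin 2x
each image's coordinates form column j of the matrix


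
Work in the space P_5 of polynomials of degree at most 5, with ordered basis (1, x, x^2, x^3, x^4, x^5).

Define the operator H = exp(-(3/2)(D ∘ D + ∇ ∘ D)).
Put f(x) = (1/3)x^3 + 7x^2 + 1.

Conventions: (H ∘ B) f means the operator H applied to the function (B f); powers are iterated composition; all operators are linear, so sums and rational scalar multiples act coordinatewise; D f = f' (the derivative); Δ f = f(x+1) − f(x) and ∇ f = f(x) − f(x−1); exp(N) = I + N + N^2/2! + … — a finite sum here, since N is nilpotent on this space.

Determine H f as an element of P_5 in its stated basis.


order-1 term: -6x - 81/2
the series for exp(-(3/2)(D ∘ D + ∇ ∘ D)) f terminates at order 1
exp(-(3/2)(D ∘ D + ∇ ∘ D)) f = (1/3)x^3 + 7x^2 - 6x - 79/2

the result is g(x) = (1/3)x^3 + 7x^2 - 6x - 79/2


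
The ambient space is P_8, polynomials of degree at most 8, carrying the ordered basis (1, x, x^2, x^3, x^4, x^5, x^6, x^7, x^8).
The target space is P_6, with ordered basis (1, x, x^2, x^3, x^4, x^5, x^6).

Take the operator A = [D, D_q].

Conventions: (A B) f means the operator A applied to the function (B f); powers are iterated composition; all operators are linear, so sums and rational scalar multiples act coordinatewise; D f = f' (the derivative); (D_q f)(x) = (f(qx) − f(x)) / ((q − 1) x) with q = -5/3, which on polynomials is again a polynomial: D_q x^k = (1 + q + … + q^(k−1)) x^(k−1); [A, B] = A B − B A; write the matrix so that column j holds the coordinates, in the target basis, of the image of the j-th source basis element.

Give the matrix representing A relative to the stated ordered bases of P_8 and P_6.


image of 1: 0
image of x: 0
image of x^2: -8/3
image of x^3: (56/9)x
image of x^4: -16x^2
image of x^5: (2704/81)x^3
image of x^6: -(16888/243)x^4
image of x^7: (33112/243)x^5
image of x^8: -(576992/2187)x^6
each image's coordinates form column j of the matrix

the matrix is [[0, 0, -8/3, 0, 0, 0, 0, 0, 0]; [0, 0, 0, 56/9, 0, 0, 0, 0, 0]; [0, 0, 0, 0, -16, 0, 0, 0, 0]; [0, 0, 0, 0, 0, 2704/81, 0, 0, 0]; [0, 0, 0, 0, 0, 0, -16888/243, 0, 0]; [0, 0, 0, 0, 0, 0, 0, 33112/243, 0]; [0, 0, 0, 0, 0, 0, 0, 0, -576992/2187]] (rows listed top to bottom)


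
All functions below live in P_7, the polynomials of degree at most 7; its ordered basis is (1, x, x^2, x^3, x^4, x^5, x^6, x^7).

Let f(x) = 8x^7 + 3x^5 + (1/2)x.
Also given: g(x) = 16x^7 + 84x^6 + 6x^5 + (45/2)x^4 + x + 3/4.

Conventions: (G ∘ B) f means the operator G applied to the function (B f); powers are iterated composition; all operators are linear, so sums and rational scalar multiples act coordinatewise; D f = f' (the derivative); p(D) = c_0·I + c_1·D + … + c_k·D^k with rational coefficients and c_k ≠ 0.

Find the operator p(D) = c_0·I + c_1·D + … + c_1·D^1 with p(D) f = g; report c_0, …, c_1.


p(D) = 2·I + (3/2)·D, i.e. c_0 = 2, c_1 = 3/2

D^0 f = 8x^7 + 3x^5 + (1/2)x
D^1 f = 56x^6 + 15x^4 + 1/2
matching coefficients of g against c_0 f + c_1 Df + … from the top degree down determines the c_i
solution: c_0 = 2, c_1 = 3/2


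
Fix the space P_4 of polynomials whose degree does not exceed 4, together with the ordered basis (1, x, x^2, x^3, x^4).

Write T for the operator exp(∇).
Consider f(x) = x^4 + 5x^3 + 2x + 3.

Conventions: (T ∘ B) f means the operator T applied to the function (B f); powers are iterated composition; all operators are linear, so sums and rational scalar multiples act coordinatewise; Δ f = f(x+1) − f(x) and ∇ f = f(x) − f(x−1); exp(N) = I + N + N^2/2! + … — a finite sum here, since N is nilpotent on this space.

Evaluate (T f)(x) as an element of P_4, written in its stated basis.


order-1 term: 4x^3 + 9x^2 - 11x + 6
order-2 term: 6x^2 + 3x - 8
order-3 term: 4x - 1
order-4 term: 1
the series for exp(∇) f terminates at order 4
exp(∇) f = x^4 + 9x^3 + 15x^2 - 2x + 1

the image equals g(x) = x^4 + 9x^3 + 15x^2 - 2x + 1


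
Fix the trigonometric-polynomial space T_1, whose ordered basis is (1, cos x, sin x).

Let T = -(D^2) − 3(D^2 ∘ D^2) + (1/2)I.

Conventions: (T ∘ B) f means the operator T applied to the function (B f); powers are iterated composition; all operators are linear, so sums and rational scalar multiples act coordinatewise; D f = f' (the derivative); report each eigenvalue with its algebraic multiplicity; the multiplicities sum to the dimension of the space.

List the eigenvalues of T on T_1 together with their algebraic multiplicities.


λ = -3/2 (multiplicity 2), λ = 1/2 (multiplicity 1)

image of 1: 1/2
image of cos x: -(3/2)cos x
image of sin x: -(3/2)sin x
the matrix is diagonal; its diagonal is (1/2, -3/2, -3/2)
for a triangular matrix the eigenvalues are the diagonal entries, with algebraic multiplicity their repetition count


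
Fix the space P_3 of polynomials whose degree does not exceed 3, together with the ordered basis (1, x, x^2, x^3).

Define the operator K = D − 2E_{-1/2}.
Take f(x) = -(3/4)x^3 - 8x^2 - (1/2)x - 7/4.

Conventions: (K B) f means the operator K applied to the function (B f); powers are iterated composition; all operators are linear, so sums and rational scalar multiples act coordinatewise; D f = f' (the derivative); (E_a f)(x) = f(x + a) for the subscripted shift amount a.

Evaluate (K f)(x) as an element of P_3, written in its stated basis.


D f = -(9/4)x^2 - 16x - 1/2
E_{-1/2} f = -(3/4)x^3 - (55/8)x^2 + (111/16)x - 109/32
(-2E_{-1/2}) f = (3/2)x^3 + (55/4)x^2 - (111/8)x + 109/16
(D − 2E_{-1/2}) f = (3/2)x^3 + (23/2)x^2 - (239/8)x + 101/16

the result is g(x) = (3/2)x^3 + (23/2)x^2 - (239/8)x + 101/16


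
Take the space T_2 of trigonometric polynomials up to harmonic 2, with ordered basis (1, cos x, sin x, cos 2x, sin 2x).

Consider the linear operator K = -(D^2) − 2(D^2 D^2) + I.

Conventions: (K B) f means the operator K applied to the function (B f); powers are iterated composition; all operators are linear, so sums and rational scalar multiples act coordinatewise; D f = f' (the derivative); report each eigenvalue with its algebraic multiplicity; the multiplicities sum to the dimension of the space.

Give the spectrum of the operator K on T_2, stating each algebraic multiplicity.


image of 1: 1
image of cos x: 0
image of sin x: 0
image of cos 2x: -27cos 2x
image of sin 2x: -27sin 2x
the matrix is diagonal; its diagonal is (1, 0, 0, -27, -27)
for a triangular matrix the eigenvalues are the diagonal entries, with algebraic multiplicity their repetition count

λ = -27 (multiplicity 2), λ = 0 (multiplicity 2), λ = 1 (multiplicity 1)


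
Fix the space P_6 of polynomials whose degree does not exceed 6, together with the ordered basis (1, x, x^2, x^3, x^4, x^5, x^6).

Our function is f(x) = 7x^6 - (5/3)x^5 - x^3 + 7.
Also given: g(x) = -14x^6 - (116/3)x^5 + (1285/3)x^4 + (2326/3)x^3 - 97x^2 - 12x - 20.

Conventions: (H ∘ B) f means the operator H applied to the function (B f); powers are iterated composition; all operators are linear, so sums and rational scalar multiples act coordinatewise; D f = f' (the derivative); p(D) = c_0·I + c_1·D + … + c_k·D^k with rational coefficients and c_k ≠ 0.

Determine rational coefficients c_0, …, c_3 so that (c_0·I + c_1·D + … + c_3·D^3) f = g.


c_0 = -2, c_1 = -1, c_2 = 2, c_3 = 1

D^0 f = 7x^6 - (5/3)x^5 - x^3 + 7
D^1 f = 42x^5 - (25/3)x^4 - 3x^2
D^2 f = 210x^4 - (100/3)x^3 - 6x
D^3 f = 840x^3 - 100x^2 - 6
matching coefficients of g against c_0 f + c_1 Df + … from the top degree down determines the c_i
solution: c_0 = -2, c_1 = -1, c_2 = 2, c_3 = 1
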